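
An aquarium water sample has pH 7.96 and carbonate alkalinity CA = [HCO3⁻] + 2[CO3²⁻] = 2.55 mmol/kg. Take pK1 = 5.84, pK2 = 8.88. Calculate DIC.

DIC = 2.32 mmol/kg

CA = [HCO3⁻] + 2[CO3²⁻] = (α₁ + 2α₂)·DIC
At pH 7.96: [H⁺]/K1 = 10^-2.12 = 0.0075858, K2/[H⁺] = 10^-0.92 = 0.12023
α₁ = 1/(1 + 0.0075858 + 0.12023) = 1/1.1278 = 0.8867; α₂ = α₁·K2/[H⁺] = 0.1066
α₁ + 2α₂ = 1.0999
DIC = CA / (α₁ + 2α₂) = 2.55 / 1.0999 = 2.32 mmol/kg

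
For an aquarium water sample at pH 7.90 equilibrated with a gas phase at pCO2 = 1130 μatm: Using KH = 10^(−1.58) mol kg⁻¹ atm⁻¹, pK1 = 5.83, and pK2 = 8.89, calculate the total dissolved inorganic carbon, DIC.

DIC = 3.88 mmol/kg

[CO2*] = KH · pCO2 = 10^(−1.58) × 1130×10^-6 = 2.972×10^-5 mol/kg
α₀ = 1/(1 + K1/[H⁺] + K1K2/[H⁺]²) = 1/(1 + 10^+2.07 + 10^+1.08) = 0.007662
DIC = [CO2*]/α₀ = 2.972×10^-5 / 0.007662 = 3.88 mmol/kg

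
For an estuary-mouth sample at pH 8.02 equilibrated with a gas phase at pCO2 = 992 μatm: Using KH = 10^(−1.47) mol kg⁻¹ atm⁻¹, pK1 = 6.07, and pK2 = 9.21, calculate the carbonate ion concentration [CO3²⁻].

[CO2*] = KH · pCO2 = 10^(−1.47) × 992×10^-6 = 3.361×10^-5 mol/kg
α₀ = 1/(1 + K1/[H⁺] + K1K2/[H⁺]²) = 1/(1 + 10^+1.95 + 10^+0.76) = 0.01043
DIC = [CO2*]/α₀ = 3.361×10^-5 / 0.01043 = 3.223 mmol/kg
[CO3²⁻] = α₂·DIC; α₂ = 0.06002, so [CO3²⁻] = 0.06002 × 3.223 = 0.193 mmol/kg

[CO3²⁻] = 0.193 mmol/kg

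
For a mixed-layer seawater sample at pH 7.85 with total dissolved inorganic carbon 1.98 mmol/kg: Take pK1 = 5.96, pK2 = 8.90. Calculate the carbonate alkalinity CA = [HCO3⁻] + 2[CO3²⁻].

CA = [HCO3⁻] + 2[CO3²⁻] = (α₁ + 2α₂)·DIC
At pH 7.85: [H⁺]/K1 = 10^-1.89 = 0.012882, K2/[H⁺] = 10^-1.05 = 0.089125
α₁ = 1/(1 + 0.012882 + 0.089125) = 1/1.1020 = 0.9074; α₂ = α₁·K2/[H⁺] = 0.08088
α₁ + 2α₂ = 1.0692
CA = 1.0692 × 1.98 = 2.12 mmol/kg

CA = 2.12 mmol/kg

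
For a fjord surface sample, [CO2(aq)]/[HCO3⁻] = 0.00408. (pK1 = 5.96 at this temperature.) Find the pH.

pH = 8.35

From K1 = [H⁺][HCO3⁻]/[CO2(aq)]:  pH = pK1 − log₁₀([CO2(aq)]/[HCO3⁻])
log₁₀(0.00408) = -2.389
pH = 5.96 − (-2.389) = 8.35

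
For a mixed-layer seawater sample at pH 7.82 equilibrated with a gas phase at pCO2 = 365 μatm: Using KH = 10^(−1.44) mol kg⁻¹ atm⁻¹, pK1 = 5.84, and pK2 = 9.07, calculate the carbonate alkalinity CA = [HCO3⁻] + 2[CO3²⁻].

[CO2*] = KH · pCO2 = 10^(−1.44) × 365×10^-6 = 1.325×10^-5 mol/kg
α₀ = 1/(1 + K1/[H⁺] + K1K2/[H⁺]²) = 1/(1 + 10^+1.98 + 10^+0.73) = 0.009816
DIC = [CO2*]/α₀ = 1.325×10^-5 / 0.009816 = 1.350 mmol/kg
CA = (α₁ + 2α₂)·DIC = (0.9375 + 2×0.05272) × 1.350 = 1.41 mmol/kg

CA = 1.41 mmol/kg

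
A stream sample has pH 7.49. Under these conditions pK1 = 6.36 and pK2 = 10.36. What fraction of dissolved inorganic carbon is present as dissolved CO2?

α₀ = 1 / (1 + K1/[H⁺] + K1K2/[H⁺]²) = 1 / (1 + 10^+1.13 + 10^-1.74)
   = 1 / (1 + 13.490 + 0.018197) = 1/14.508 = 0.06893

α₀ = 0.0689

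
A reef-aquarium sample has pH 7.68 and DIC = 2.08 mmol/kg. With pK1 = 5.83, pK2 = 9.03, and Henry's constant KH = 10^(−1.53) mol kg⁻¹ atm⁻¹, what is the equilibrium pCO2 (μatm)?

pCO2 = 940 μatm

α₀ = 1 / (1 + K1/[H⁺] + K1K2/[H⁺]²) = 1 / (1 + 10^+1.85 + 10^+0.50)
   = 1 / (1 + 70.795 + 3.1623) = 1/74.957 = 0.01334
[CO2*] = α₀ × DIC = 0.01334 × 2.08 = 0.02775 mmol/kg
pCO2 = [CO2*]/KH = 2.775×10^-5 / 2.951×10^-2 = 940 μatm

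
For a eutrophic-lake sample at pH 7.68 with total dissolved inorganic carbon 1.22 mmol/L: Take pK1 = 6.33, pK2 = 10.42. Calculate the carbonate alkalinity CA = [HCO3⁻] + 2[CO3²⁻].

CA = 1.17 mmol/L

CA = [HCO3⁻] + 2[CO3²⁻] = (α₁ + 2α₂)·DIC
At pH 7.68: [H⁺]/K1 = 10^-1.35 = 0.044668, K2/[H⁺] = 10^-2.74 = 0.0018197
α₁ = 1/(1 + 0.044668 + 0.0018197) = 1/1.0465 = 0.9556; α₂ = α₁·K2/[H⁺] = 0.001739
α₁ + 2α₂ = 0.9591
CA = 0.9591 × 1.22 = 1.17 mmol/L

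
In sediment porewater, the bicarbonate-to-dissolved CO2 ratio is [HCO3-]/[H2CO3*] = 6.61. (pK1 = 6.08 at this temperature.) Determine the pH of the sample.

From K1 = [H⁺][HCO3-]/[H2CO3*]:  pH = pK1 + log₁₀([HCO3-]/[H2CO3*])
log₁₀(6.61) = +0.820
pH = 6.08 + (+0.820) = 6.90

pH = 6.90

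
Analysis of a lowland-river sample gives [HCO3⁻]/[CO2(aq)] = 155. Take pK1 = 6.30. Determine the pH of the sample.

From K1 = [H⁺][HCO3⁻]/[CO2(aq)]:  pH = pK1 + log₁₀([HCO3⁻]/[CO2(aq)])
log₁₀(155) = +2.190
pH = 6.30 + (+2.190) = 8.49

pH = 8.49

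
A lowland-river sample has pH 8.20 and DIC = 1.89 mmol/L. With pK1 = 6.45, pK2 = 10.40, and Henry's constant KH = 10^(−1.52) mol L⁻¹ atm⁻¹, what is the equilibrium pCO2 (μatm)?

pCO2 = 1090 μatm

α₀ = 1 / (1 + K1/[H⁺] + K1K2/[H⁺]²) = 1 / (1 + 10^+1.75 + 10^-0.45)
   = 1 / (1 + 56.234 + 0.35481) = 1/57.589 = 0.01736
[CO2*] = α₀ × DIC = 0.01736 × 1.89 = 0.03282 mmol/L
pCO2 = [CO2*]/KH = 3.282×10^-5 / 3.020×10^-2 = 1090 μatm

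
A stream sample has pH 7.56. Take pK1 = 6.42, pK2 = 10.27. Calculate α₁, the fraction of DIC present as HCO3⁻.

α₁ = 0.931

α₁ = 1 / (1 + [H⁺]/K1 + K2/[H⁺]) = 1 / (1 + 10^-1.14 + 10^-2.71)
   = 1 / (1 + 0.072444 + 0.0019498) = 1/1.0744 = 0.9308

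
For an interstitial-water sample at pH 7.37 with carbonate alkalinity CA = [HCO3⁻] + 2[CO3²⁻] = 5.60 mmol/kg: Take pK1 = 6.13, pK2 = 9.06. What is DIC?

DIC = 5.80 mmol/kg

CA = [HCO3⁻] + 2[CO3²⁻] = (α₁ + 2α₂)·DIC
At pH 7.37: [H⁺]/K1 = 10^-1.24 = 0.057544, K2/[H⁺] = 10^-1.69 = 0.020417
α₁ = 1/(1 + 0.057544 + 0.020417) = 1/1.0780 = 0.9277; α₂ = α₁·K2/[H⁺] = 0.01894
α₁ + 2α₂ = 0.9656
DIC = CA / (α₁ + 2α₂) = 5.60 / 0.9656 = 5.80 mmol/kg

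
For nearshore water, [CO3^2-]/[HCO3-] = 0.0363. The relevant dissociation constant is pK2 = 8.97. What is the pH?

From K2 = [H⁺][CO3^2-]/[HCO3-]:  pH = pK2 + log₁₀([CO3^2-]/[HCO3-])
log₁₀(0.0363) = -1.440
pH = 8.97 + (-1.440) = 7.53

pH = 7.53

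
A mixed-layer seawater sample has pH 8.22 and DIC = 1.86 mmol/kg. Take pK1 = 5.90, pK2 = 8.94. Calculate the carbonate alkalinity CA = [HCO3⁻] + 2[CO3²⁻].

CA = [HCO3⁻] + 2[CO3²⁻] = (α₁ + 2α₂)·DIC
At pH 8.22: [H⁺]/K1 = 10^-2.32 = 0.0047863, K2/[H⁺] = 10^-0.72 = 0.19055
α₁ = 1/(1 + 0.0047863 + 0.19055) = 1/1.1953 = 0.8366; α₂ = α₁·K2/[H⁺] = 0.1594
α₁ + 2α₂ = 1.1554
CA = 1.1554 × 1.86 = 2.15 mmol/kg

CA = 2.15 mmol/kg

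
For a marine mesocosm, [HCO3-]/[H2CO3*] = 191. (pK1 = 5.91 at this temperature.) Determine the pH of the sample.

From K1 = [H⁺][HCO3-]/[H2CO3*]:  pH = pK1 + log₁₀([HCO3-]/[H2CO3*])
log₁₀(191) = +2.281
pH = 5.91 + (+2.281) = 8.19

pH = 8.19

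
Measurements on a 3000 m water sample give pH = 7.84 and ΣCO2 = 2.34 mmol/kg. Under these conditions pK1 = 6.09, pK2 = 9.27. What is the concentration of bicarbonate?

α₁ = 1 / (1 + [H⁺]/K1 + K2/[H⁺]) = 1 / (1 + 10^-1.75 + 10^-1.43)
   = 1 / (1 + 0.017783 + 0.037154) = 1/1.0549 = 0.9479
[HCO3⁻] = α₁ × DIC = 0.9479 × 2.34 = 2.22 mmol/kg

[HCO3⁻] = 2.22 mmol/kg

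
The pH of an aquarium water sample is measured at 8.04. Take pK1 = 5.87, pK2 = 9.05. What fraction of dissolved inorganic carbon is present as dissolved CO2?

α₀ = 0.00612

α₀ = 1 / (1 + K1/[H⁺] + K1K2/[H⁺]²) = 1 / (1 + 10^+2.17 + 10^+1.16)
   = 1 / (1 + 147.91 + 14.454) = 1/163.37 = 0.006121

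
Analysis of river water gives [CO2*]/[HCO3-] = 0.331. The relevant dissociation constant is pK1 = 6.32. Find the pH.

pH = 6.80

From K1 = [H⁺][HCO3-]/[CO2*]:  pH = pK1 − log₁₀([CO2*]/[HCO3-])
log₁₀(0.331) = -0.480
pH = 6.32 − (-0.480) = 6.80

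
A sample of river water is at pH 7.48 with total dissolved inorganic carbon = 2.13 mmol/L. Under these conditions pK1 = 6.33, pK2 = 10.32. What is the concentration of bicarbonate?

[HCO3⁻] = 1.99 mmol/L

α₁ = 1 / (1 + [H⁺]/K1 + K2/[H⁺]) = 1 / (1 + 10^-1.15 + 10^-2.84)
   = 1 / (1 + 0.070795 + 0.0014454) = 1/1.0722 = 0.9326
[HCO3⁻] = α₁ × DIC = 0.9326 × 2.13 = 1.99 mmol/L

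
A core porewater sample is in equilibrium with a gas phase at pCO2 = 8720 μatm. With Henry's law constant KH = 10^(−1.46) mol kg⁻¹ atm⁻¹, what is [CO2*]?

[CO2*] = 302 μmol/kg

KH = 10^(−1.46) = 3.467×10^-2 mol kg⁻¹ atm⁻¹
[CO2*] = KH · pCO2 = 3.467×10^-2 × 8720×10^-6 atm = 3.02×10^-4 mol/kg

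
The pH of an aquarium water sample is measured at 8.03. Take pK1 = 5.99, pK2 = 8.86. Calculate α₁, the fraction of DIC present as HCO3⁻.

α₁ = 1 / (1 + [H⁺]/K1 + K2/[H⁺]) = 1 / (1 + 10^-2.04 + 10^-0.83)
   = 1 / (1 + 0.0091201 + 0.14791) = 1/1.1570 = 0.8643

α₁ = 0.864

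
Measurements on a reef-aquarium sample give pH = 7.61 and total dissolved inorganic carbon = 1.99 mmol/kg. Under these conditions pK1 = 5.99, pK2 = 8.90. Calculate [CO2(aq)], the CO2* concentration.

α₀ = 1 / (1 + K1/[H⁺] + K1K2/[H⁺]²) = 1 / (1 + 10^+1.62 + 10^+0.33)
   = 1 / (1 + 41.687 + 2.1380) = 1/44.825 = 0.02231
[CO2*] = α₀ × DIC = 0.02231 × 1.99 = 0.0444 mmol/kg

[CO2*] = 0.0444 mmol/kg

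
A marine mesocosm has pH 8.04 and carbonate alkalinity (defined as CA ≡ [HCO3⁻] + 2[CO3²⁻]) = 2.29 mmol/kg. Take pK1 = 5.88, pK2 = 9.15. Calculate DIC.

DIC = 2.15 mmol/kg

CA = [HCO3⁻] + 2[CO3²⁻] = (α₁ + 2α₂)·DIC
At pH 8.04: [H⁺]/K1 = 10^-2.16 = 0.0069183, K2/[H⁺] = 10^-1.11 = 0.077625
α₁ = 1/(1 + 0.0069183 + 0.077625) = 1/1.0845 = 0.9220; α₂ = α₁·K2/[H⁺] = 0.07157
α₁ + 2α₂ = 1.0652
DIC = CA / (α₁ + 2α₂) = 2.29 / 1.0652 = 2.15 mmol/kg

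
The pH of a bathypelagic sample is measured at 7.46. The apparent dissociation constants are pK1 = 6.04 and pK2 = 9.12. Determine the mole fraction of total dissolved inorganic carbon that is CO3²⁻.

α₂ = 1 / (1 + [H⁺]/K2 + [H⁺]²/(K1K2)) = 1 / (1 + 10^+1.66 + 10^+0.24)
   = 1 / (1 + 45.709 + 1.7378) = 1/48.447 = 0.02064

α₂ = 0.0206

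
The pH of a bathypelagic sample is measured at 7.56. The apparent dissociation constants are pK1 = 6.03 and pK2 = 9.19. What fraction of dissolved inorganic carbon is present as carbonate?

α₂ = 0.0223

α₂ = 1 / (1 + [H⁺]/K2 + [H⁺]²/(K1K2)) = 1 / (1 + 10^+1.63 + 10^+0.10)
   = 1 / (1 + 42.658 + 1.2589) = 1/44.917 = 0.02226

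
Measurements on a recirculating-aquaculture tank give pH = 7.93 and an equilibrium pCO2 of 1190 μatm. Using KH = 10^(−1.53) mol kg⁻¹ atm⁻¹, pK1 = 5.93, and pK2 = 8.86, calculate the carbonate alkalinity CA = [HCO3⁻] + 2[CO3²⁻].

[CO2*] = KH · pCO2 = 10^(−1.53) × 1190×10^-6 = 3.512×10^-5 mol/kg
α₀ = 1/(1 + K1/[H⁺] + K1K2/[H⁺]²) = 1/(1 + 10^+2.00 + 10^+1.07) = 0.008869
DIC = [CO2*]/α₀ = 3.512×10^-5 / 0.008869 = 3.960 mmol/kg
CA = (α₁ + 2α₂)·DIC = (0.8869 + 2×0.1042) × 3.960 = 4.34 mmol/kg

CA = 4.34 mmol/kg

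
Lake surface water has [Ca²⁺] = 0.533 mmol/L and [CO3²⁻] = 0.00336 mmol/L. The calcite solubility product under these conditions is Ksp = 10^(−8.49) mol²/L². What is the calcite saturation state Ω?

Ω = 0.553

Ksp = 10^(−8.49) = 3.236×10^-9
Ω = [Ca²⁺][CO3²⁻]/Ksp = (0.533×10^-3)(0.00336×10^-3) / 3.236×10^-9 = 0.553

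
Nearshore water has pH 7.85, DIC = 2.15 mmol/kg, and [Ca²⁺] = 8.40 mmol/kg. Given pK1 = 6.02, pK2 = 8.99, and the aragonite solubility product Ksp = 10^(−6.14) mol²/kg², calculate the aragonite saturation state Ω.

α₂ = 1 / (1 + [H⁺]/K2 + [H⁺]²/(K1K2)) = 1 / (1 + 10^+1.14 + 10^-0.69)
   = 1 / (1 + 13.804 + 0.20417) = 1/15.008 = 0.06663
[CO3²⁻] = α₂ × DIC = 0.06663 × 2.15 = 0.1433 mmol/kg
Ksp = 10^(−6.14) = 7.244×10^-7
Ω = [Ca²⁺][CO3²⁻]/Ksp = (8.40×10^-3)(1.433×10^-4) / 7.244×10^-7 = 1.66

Ω = 1.66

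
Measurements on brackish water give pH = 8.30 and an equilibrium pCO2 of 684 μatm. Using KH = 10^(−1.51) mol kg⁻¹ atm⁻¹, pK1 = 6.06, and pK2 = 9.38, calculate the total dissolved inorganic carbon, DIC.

DIC = 4.00 mmol/kg

[CO2*] = KH · pCO2 = 10^(−1.51) × 684×10^-6 = 2.114×10^-5 mol/kg
α₀ = 1/(1 + K1/[H⁺] + K1K2/[H⁺]²) = 1/(1 + 10^+2.24 + 10^+1.16) = 0.005284
DIC = [CO2*]/α₀ = 2.114×10^-5 / 0.005284 = 4.00 mmol/kg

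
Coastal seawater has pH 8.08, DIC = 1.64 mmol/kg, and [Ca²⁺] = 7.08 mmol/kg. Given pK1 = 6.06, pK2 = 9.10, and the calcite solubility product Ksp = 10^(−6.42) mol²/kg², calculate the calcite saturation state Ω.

α₂ = 1 / (1 + [H⁺]/K2 + [H⁺]²/(K1K2)) = 1 / (1 + 10^+1.02 + 10^-1.00)
   = 1 / (1 + 10.471 + 0.10000) = 1/11.571 = 0.08642
[CO3²⁻] = α₂ × DIC = 0.08642 × 1.64 = 0.1417 mmol/kg
Ksp = 10^(−6.42) = 3.802×10^-7
Ω = [Ca²⁺][CO3²⁻]/Ksp = (7.08×10^-3)(1.417×10^-4) / 3.802×10^-7 = 2.64

Ω = 2.64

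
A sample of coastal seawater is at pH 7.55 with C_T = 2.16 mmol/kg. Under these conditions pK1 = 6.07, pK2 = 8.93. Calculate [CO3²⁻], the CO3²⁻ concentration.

[CO3²⁻] = 0.0838 mmol/kg

α₂ = 1 / (1 + [H⁺]/K2 + [H⁺]²/(K1K2)) = 1 / (1 + 10^+1.38 + 10^-0.10)
   = 1 / (1 + 23.988 + 0.79433) = 1/25.783 = 0.03879
[CO3²⁻] = α₂ × DIC = 0.03879 × 2.16 = 0.0838 mmol/kg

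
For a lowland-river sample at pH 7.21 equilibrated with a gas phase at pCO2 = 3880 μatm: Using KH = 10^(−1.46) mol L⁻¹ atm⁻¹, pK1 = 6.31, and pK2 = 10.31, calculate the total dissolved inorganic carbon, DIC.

[CO2*] = KH · pCO2 = 10^(−1.46) × 3880×10^-6 = 1.345×10^-4 mol/L
α₀ = 1/(1 + K1/[H⁺] + K1K2/[H⁺]²) = 1/(1 + 10^+0.90 + 10^-2.20) = 0.1117
DIC = [CO2*]/α₀ = 1.345×10^-4 / 0.1117 = 1.20 mmol/L

DIC = 1.20 mmol/L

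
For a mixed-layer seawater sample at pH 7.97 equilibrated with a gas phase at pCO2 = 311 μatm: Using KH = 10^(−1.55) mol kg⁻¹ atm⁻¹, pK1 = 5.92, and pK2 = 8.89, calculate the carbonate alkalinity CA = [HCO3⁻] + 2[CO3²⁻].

[CO2*] = KH · pCO2 = 10^(−1.55) × 311×10^-6 = 8.765×10^-6 mol/kg
α₀ = 1/(1 + K1/[H⁺] + K1K2/[H⁺]²) = 1/(1 + 10^+2.05 + 10^+1.13) = 0.007893
DIC = [CO2*]/α₀ = 8.765×10^-6 / 0.007893 = 1.110 mmol/kg
CA = (α₁ + 2α₂)·DIC = (0.8856 + 2×0.1065) × 1.110 = 1.22 mmol/kg

CA = 1.22 mmol/kg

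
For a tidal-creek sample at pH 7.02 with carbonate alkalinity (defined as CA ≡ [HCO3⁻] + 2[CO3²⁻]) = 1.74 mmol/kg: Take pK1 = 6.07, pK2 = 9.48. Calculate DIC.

DIC = 1.93 mmol/kg

CA = [HCO3⁻] + 2[CO3²⁻] = (α₁ + 2α₂)·DIC
At pH 7.02: [H⁺]/K1 = 10^-0.95 = 0.11220, K2/[H⁺] = 10^-2.46 = 0.0034674
α₁ = 1/(1 + 0.11220 + 0.0034674) = 1/1.1157 = 0.8963; α₂ = α₁·K2/[H⁺] = 0.003108
α₁ + 2α₂ = 0.9025
DIC = CA / (α₁ + 2α₂) = 1.74 / 0.9025 = 1.93 mmol/kg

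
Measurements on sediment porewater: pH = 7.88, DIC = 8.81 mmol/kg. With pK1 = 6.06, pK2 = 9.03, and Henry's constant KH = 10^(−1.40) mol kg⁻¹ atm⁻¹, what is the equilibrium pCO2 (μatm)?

pCO2 = 3080 μatm

α₀ = 1 / (1 + K1/[H⁺] + K1K2/[H⁺]²) = 1 / (1 + 10^+1.82 + 10^+0.67)
   = 1 / (1 + 66.069 + 4.6774) = 1/71.747 = 0.01394
[CO2*] = α₀ × DIC = 0.01394 × 8.81 = 0.1228 mmol/kg
pCO2 = [CO2*]/KH = 1.228×10^-4 / 3.981×10^-2 = 3080 μatm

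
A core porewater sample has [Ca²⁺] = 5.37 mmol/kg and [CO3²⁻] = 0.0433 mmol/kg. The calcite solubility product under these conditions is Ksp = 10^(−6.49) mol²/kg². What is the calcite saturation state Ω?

Ksp = 10^(−6.49) = 3.236×10^-7
Ω = [Ca²⁺][CO3²⁻]/Ksp = (5.37×10^-3)(0.0433×10^-3) / 3.236×10^-7 = 0.719

Ω = 0.719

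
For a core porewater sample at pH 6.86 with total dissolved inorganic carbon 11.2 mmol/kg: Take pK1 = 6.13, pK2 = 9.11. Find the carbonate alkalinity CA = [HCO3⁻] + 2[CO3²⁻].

CA = 9.50 mmol/kg

CA = [HCO3⁻] + 2[CO3²⁻] = (α₁ + 2α₂)·DIC
At pH 6.86: [H⁺]/K1 = 10^-0.73 = 0.18621, K2/[H⁺] = 10^-2.25 = 0.0056234
α₁ = 1/(1 + 0.18621 + 0.0056234) = 1/1.1918 = 0.8390; α₂ = α₁·K2/[H⁺] = 0.004718
α₁ + 2α₂ = 0.8485
CA = 0.8485 × 11.2 = 9.50 mmol/kg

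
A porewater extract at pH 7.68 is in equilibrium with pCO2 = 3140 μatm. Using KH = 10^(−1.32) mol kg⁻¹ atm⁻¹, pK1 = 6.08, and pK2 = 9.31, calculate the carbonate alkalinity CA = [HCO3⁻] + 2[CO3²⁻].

[CO2*] = KH · pCO2 = 10^(−1.32) × 3140×10^-6 = 1.503×10^-4 mol/kg
α₀ = 1/(1 + K1/[H⁺] + K1K2/[H⁺]²) = 1/(1 + 10^+1.60 + 10^-0.03) = 0.02396
DIC = [CO2*]/α₀ = 1.503×10^-4 / 0.02396 = 6.274 mmol/kg
CA = (α₁ + 2α₂)·DIC = (0.9537 + 2×0.02236) × 6.274 = 6.26 mmol/kg

CA = 6.26 mmol/kg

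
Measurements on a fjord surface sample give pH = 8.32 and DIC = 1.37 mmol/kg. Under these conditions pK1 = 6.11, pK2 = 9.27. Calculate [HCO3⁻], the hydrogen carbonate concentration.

α₁ = 1 / (1 + [H⁺]/K1 + K2/[H⁺]) = 1 / (1 + 10^-2.21 + 10^-0.95)
   = 1 / (1 + 0.0061660 + 0.11220) = 1/1.1184 = 0.8942
[HCO3⁻] = α₁ × DIC = 0.8942 × 1.37 = 1.22 mmol/kg

[HCO3⁻] = 1.22 mmol/kg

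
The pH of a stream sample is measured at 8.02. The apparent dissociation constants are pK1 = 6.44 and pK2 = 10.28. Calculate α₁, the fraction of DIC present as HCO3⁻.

α₁ = 0.969

α₁ = 1 / (1 + [H⁺]/K1 + K2/[H⁺]) = 1 / (1 + 10^-1.58 + 10^-2.26)
   = 1 / (1 + 0.026303 + 0.0054954) = 1/1.0318 = 0.9692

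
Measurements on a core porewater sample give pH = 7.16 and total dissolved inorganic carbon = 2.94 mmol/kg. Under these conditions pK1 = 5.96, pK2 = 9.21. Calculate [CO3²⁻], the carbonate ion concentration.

[CO3²⁻] = 0.0244 mmol/kg

α₂ = 1 / (1 + [H⁺]/K2 + [H⁺]²/(K1K2)) = 1 / (1 + 10^+2.05 + 10^+0.85)
   = 1 / (1 + 112.20 + 7.0795) = 1/120.28 = 0.008314
[CO3²⁻] = α₂ × DIC = 0.008314 × 2.94 = 0.0244 mmol/kg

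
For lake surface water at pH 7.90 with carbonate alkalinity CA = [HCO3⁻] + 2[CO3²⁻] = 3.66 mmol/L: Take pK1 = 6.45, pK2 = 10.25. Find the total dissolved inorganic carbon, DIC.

DIC = 3.77 mmol/L

CA = [HCO3⁻] + 2[CO3²⁻] = (α₁ + 2α₂)·DIC
At pH 7.90: [H⁺]/K1 = 10^-1.45 = 0.035481, K2/[H⁺] = 10^-2.35 = 0.0044668
α₁ = 1/(1 + 0.035481 + 0.0044668) = 1/1.0399 = 0.9616; α₂ = α₁·K2/[H⁺] = 0.004295
α₁ + 2α₂ = 0.9702
DIC = CA / (α₁ + 2α₂) = 3.66 / 0.9702 = 3.77 mmol/L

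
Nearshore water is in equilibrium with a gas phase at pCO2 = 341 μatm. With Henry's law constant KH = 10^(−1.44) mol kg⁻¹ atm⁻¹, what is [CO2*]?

[CO2*] = 12.4 μmol/kg

KH = 10^(−1.44) = 3.631×10^-2 mol kg⁻¹ atm⁻¹
[CO2*] = KH · pCO2 = 3.631×10^-2 × 341×10^-6 atm = 1.24×10^-5 mol/kg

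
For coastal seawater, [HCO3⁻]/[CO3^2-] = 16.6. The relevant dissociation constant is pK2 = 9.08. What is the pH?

From K2 = [H⁺][CO3^2-]/[HCO3⁻]:  pH = pK2 − log₁₀([HCO3⁻]/[CO3^2-])
log₁₀(16.6) = +1.220
pH = 9.08 − (+1.220) = 7.86

pH = 7.86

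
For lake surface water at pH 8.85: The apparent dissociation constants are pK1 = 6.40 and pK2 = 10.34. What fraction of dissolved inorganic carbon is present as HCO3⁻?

α₁ = 1 / (1 + [H⁺]/K1 + K2/[H⁺]) = 1 / (1 + 10^-2.45 + 10^-1.49)
   = 1 / (1 + 0.0035481 + 0.032359) = 1/1.0359 = 0.9653

α₁ = 0.965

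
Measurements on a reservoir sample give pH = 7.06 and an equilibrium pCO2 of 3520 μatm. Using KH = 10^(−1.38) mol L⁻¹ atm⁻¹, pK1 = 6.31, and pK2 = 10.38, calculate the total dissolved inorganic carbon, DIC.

[CO2*] = KH · pCO2 = 10^(−1.38) × 3520×10^-6 = 1.467×10^-4 mol/L
α₀ = 1/(1 + K1/[H⁺] + K1K2/[H⁺]²) = 1/(1 + 10^+0.75 + 10^-2.57) = 0.1509
DIC = [CO2*]/α₀ = 1.467×10^-4 / 0.1509 = 0.972 mmol/L

DIC = 0.972 mmol/L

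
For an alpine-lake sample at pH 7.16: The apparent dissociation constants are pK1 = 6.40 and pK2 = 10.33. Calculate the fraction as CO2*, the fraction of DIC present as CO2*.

α₀ = 0.148

α₀ = 1 / (1 + K1/[H⁺] + K1K2/[H⁺]²) = 1 / (1 + 10^+0.76 + 10^-2.41)
   = 1 / (1 + 5.7544 + 0.0038905) = 1/6.7583 = 0.1480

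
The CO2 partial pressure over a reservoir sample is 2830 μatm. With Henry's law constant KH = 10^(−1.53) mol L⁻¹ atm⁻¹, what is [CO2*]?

KH = 10^(−1.53) = 2.951×10^-2 mol L⁻¹ atm⁻¹
[CO2*] = KH · pCO2 = 2.951×10^-2 × 2830×10^-6 atm = 8.35×10^-5 mol/L

[CO2*] = 83.5 μmol/L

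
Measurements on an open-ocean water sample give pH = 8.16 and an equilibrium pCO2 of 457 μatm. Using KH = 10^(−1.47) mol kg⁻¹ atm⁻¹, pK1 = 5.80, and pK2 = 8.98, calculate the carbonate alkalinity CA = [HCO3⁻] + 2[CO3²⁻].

[CO2*] = KH · pCO2 = 10^(−1.47) × 457×10^-6 = 1.549×10^-5 mol/kg
α₀ = 1/(1 + K1/[H⁺] + K1K2/[H⁺]²) = 1/(1 + 10^+2.36 + 10^+1.54) = 0.003777
DIC = [CO2*]/α₀ = 1.549×10^-5 / 0.003777 = 4.100 mmol/kg
CA = (α₁ + 2α₂)·DIC = (0.8653 + 2×0.1310) × 4.100 = 4.62 mmol/kg

CA = 4.62 mmol/kg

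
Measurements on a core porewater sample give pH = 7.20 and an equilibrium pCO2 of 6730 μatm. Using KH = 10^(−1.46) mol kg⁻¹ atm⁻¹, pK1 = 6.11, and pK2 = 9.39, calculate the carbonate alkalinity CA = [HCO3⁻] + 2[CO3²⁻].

CA = 2.91 mmol/kg

[CO2*] = KH · pCO2 = 10^(−1.46) × 6730×10^-6 = 2.334×10^-4 mol/kg
α₀ = 1/(1 + K1/[H⁺] + K1K2/[H⁺]²) = 1/(1 + 10^+1.09 + 10^-1.10) = 0.07473
DIC = [CO2*]/α₀ = 2.334×10^-4 / 0.07473 = 3.123 mmol/kg
CA = (α₁ + 2α₂)·DIC = (0.9193 + 2×0.005936) × 3.123 = 2.91 mmol/kg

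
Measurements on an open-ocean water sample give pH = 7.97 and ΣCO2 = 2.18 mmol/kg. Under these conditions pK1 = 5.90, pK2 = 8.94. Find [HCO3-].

α₁ = 1 / (1 + [H⁺]/K1 + K2/[H⁺]) = 1 / (1 + 10^-2.07 + 10^-0.97)
   = 1 / (1 + 0.0085114 + 0.10715) = 1/1.1157 = 0.8963
[HCO3⁻] = α₁ × DIC = 0.8963 × 2.18 = 1.95 mmol/kg

[HCO3⁻] = 1.95 mmol/kg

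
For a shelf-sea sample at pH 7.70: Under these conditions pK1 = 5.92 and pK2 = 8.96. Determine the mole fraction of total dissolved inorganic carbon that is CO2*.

α₀ = 0.0155

α₀ = 1 / (1 + K1/[H⁺] + K1K2/[H⁺]²) = 1 / (1 + 10^+1.78 + 10^+0.52)
   = 1 / (1 + 60.256 + 3.3113) = 1/64.567 = 0.01549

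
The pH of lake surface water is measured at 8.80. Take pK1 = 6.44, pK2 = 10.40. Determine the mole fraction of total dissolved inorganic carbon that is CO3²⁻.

α₂ = 1 / (1 + [H⁺]/K2 + [H⁺]²/(K1K2)) = 1 / (1 + 10^+1.60 + 10^-0.76)
   = 1 / (1 + 39.811 + 0.17378) = 1/40.984 = 0.02440

α₂ = 0.0244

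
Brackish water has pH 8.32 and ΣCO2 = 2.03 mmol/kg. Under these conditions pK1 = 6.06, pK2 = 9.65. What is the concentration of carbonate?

α₂ = 1 / (1 + [H⁺]/K2 + [H⁺]²/(K1K2)) = 1 / (1 + 10^+1.33 + 10^-0.93)
   = 1 / (1 + 21.380 + 0.11749) = 1/22.497 = 0.04445
[CO3²⁻] = α₂ × DIC = 0.04445 × 2.03 = 0.0902 mmol/kg

[CO3²⁻] = 0.0902 mmol/kg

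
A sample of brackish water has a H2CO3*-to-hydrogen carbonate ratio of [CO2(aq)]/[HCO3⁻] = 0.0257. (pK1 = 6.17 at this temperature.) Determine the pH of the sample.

pH = 7.76

From K1 = [H⁺][HCO3⁻]/[CO2(aq)]:  pH = pK1 − log₁₀([CO2(aq)]/[HCO3⁻])
log₁₀(0.0257) = -1.590
pH = 6.17 − (-1.590) = 7.76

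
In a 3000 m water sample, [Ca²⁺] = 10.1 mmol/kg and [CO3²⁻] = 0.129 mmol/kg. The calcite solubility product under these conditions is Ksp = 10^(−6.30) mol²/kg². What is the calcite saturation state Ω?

Ω = 2.60

Ksp = 10^(−6.30) = 5.012×10^-7
Ω = [Ca²⁺][CO3²⁻]/Ksp = (10.1×10^-3)(0.129×10^-3) / 5.012×10^-7 = 2.60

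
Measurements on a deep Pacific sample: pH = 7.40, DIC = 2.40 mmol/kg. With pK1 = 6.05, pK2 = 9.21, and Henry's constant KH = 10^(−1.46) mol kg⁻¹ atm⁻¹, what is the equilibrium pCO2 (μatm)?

pCO2 = 2920 μatm

α₀ = 1 / (1 + K1/[H⁺] + K1K2/[H⁺]²) = 1 / (1 + 10^+1.35 + 10^-0.46)
   = 1 / (1 + 22.387 + 0.34674) = 1/23.734 = 0.04213
[CO2*] = α₀ × DIC = 0.04213 × 2.40 = 0.1011 mmol/kg
pCO2 = [CO2*]/KH = 1.011×10^-4 / 3.467×10^-2 = 2920 μatm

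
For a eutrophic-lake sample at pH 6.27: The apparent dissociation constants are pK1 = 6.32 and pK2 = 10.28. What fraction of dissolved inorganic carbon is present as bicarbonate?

α₁ = 0.471

α₁ = 1 / (1 + [H⁺]/K1 + K2/[H⁺]) = 1 / (1 + 10^+0.05 + 10^-4.01)
   = 1 / (1 + 1.1220 + 9.7724×10^-5) = 1/2.1221 = 0.4712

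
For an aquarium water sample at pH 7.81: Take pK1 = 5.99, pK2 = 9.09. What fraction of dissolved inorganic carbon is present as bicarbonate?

α₁ = 1 / (1 + [H⁺]/K1 + K2/[H⁺]) = 1 / (1 + 10^-1.82 + 10^-1.28)
   = 1 / (1 + 0.015136 + 0.052481) = 1/1.0676 = 0.9367

α₁ = 0.937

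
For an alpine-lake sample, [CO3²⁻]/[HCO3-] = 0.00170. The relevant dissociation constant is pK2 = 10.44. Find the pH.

From K2 = [H⁺][CO3²⁻]/[HCO3-]:  pH = pK2 + log₁₀([CO3²⁻]/[HCO3-])
log₁₀(0.00170) = -2.770
pH = 10.44 + (-2.770) = 7.67

pH = 7.67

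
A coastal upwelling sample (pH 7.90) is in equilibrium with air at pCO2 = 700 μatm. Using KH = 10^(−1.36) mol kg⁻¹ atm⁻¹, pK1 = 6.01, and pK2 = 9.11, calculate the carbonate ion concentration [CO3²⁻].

[CO3²⁻] = 0.146 mmol/kg

[CO2*] = KH · pCO2 = 10^(−1.36) × 700×10^-6 = 3.056×10^-5 mol/kg
α₀ = 1/(1 + K1/[H⁺] + K1K2/[H⁺]²) = 1/(1 + 10^+1.89 + 10^+0.68) = 0.01199
DIC = [CO2*]/α₀ = 3.056×10^-5 / 0.01199 = 2.549 mmol/kg
[CO3²⁻] = α₂·DIC; α₂ = 0.05738, so [CO3²⁻] = 0.05738 × 2.549 = 0.146 mmol/kg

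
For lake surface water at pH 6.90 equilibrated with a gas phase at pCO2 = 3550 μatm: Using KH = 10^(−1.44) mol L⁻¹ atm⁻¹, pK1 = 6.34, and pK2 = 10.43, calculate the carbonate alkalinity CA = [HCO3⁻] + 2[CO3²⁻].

CA = 0.468 mmol/L

[CO2*] = KH · pCO2 = 10^(−1.44) × 3550×10^-6 = 1.289×10^-4 mol/L
α₀ = 1/(1 + K1/[H⁺] + K1K2/[H⁺]²) = 1/(1 + 10^+0.56 + 10^-2.97) = 0.2159
DIC = [CO2*]/α₀ = 1.289×10^-4 / 0.2159 = 0.5970 mmol/L
CA = (α₁ + 2α₂)·DIC = (0.7839 + 2×0.0002313) × 0.5970 = 0.468 mmol/L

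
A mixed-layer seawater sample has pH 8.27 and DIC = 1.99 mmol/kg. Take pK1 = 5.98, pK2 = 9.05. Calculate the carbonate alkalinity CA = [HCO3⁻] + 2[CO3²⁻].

CA = [HCO3⁻] + 2[CO3²⁻] = (α₁ + 2α₂)·DIC
At pH 8.27: [H⁺]/K1 = 10^-2.29 = 0.0051286, K2/[H⁺] = 10^-0.78 = 0.16596
α₁ = 1/(1 + 0.0051286 + 0.16596) = 1/1.1711 = 0.8539; α₂ = α₁·K2/[H⁺] = 0.1417
α₁ + 2α₂ = 1.1373
CA = 1.1373 × 1.99 = 2.26 mmol/kg

CA = 2.26 mmol/kg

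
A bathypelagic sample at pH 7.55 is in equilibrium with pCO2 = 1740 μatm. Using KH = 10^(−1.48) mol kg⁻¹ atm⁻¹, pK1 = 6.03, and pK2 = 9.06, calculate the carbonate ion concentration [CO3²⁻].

[CO2*] = KH · pCO2 = 10^(−1.48) × 1740×10^-6 = 5.762×10^-5 mol/kg
α₀ = 1/(1 + K1/[H⁺] + K1K2/[H⁺]²) = 1/(1 + 10^+1.52 + 10^+0.01) = 0.02846
DIC = [CO2*]/α₀ = 5.762×10^-5 / 0.02846 = 2.024 mmol/kg
[CO3²⁻] = α₂·DIC; α₂ = 0.02912, so [CO3²⁻] = 0.02912 × 2.024 = 0.0590 mmol/kg

[CO3²⁻] = 0.0590 mmol/kg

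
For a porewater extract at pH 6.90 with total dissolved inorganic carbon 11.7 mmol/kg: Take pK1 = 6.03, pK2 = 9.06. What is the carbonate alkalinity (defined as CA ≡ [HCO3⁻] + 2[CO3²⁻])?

CA = 10.4 mmol/kg

CA = [HCO3⁻] + 2[CO3²⁻] = (α₁ + 2α₂)·DIC
At pH 6.90: [H⁺]/K1 = 10^-0.87 = 0.13490, K2/[H⁺] = 10^-2.16 = 0.0069183
α₁ = 1/(1 + 0.13490 + 0.0069183) = 1/1.1418 = 0.8758; α₂ = α₁·K2/[H⁺] = 0.006059
α₁ + 2α₂ = 0.8879
CA = 0.8879 × 11.7 = 10.4 mmol/kg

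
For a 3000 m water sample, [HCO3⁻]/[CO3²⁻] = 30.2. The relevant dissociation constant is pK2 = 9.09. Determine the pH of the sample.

From K2 = [H⁺][CO3²⁻]/[HCO3⁻]:  pH = pK2 − log₁₀([HCO3⁻]/[CO3²⁻])
log₁₀(30.2) = +1.480
pH = 9.09 − (+1.480) = 7.61

pH = 7.61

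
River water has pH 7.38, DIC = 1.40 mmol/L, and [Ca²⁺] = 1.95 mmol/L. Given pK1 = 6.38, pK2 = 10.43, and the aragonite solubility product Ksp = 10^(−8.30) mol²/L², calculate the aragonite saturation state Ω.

Ω = 0.441

α₂ = 1 / (1 + [H⁺]/K2 + [H⁺]²/(K1K2)) = 1 / (1 + 10^+3.05 + 10^+2.05)
   = 1 / (1 + 1122.0 + 112.20) = 1/1235.2 = 0.0008096
[CO3²⁻] = α₂ × DIC = 0.0008096 × 1.40 = 0.001133 mmol/L = 1.133 μmol/L
Ksp = 10^(−8.30) = 5.012×10^-9
Ω = [Ca²⁺][CO3²⁻]/Ksp = (1.95×10^-3)(1.133×10^-6) / 5.012×10^-9 = 0.441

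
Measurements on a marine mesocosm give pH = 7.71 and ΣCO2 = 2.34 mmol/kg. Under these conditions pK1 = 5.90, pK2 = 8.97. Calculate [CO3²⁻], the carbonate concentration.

[CO3²⁻] = 0.120 mmol/kg

α₂ = 1 / (1 + [H⁺]/K2 + [H⁺]²/(K1K2)) = 1 / (1 + 10^+1.26 + 10^-0.55)
   = 1 / (1 + 18.197 + 0.28184) = 1/19.479 = 0.05134
[CO3²⁻] = α₂ × DIC = 0.05134 × 2.34 = 0.120 mmol/kg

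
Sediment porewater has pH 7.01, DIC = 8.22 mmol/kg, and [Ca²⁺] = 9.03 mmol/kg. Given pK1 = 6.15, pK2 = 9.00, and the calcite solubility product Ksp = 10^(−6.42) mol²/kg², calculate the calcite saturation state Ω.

α₂ = 1 / (1 + [H⁺]/K2 + [H⁺]²/(K1K2)) = 1 / (1 + 10^+1.99 + 10^+1.13)
   = 1 / (1 + 97.724 + 13.490) = 1/112.21 = 0.008912
[CO3²⁻] = α₂ × DIC = 0.008912 × 8.22 = 0.07325 mmol/kg
Ksp = 10^(−6.42) = 3.802×10^-7
Ω = [Ca²⁺][CO3²⁻]/Ksp = (9.03×10^-3)(7.325×10^-5) / 3.802×10^-7 = 1.74

Ω = 1.74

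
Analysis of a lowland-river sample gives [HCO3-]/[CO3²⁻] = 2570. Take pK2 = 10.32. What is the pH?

pH = 6.91

From K2 = [H⁺][CO3²⁻]/[HCO3-]:  pH = pK2 − log₁₀([HCO3-]/[CO3²⁻])
log₁₀(2570) = +3.410
pH = 10.32 − (+3.410) = 6.91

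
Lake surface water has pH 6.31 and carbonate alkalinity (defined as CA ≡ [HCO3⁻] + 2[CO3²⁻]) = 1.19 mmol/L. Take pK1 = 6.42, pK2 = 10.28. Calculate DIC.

CA = [HCO3⁻] + 2[CO3²⁻] = (α₁ + 2α₂)·DIC
At pH 6.31: [H⁺]/K1 = 10^0.11 = 1.2882, K2/[H⁺] = 10^-3.97 = 0.00010715
α₁ = 1/(1 + 1.2882 + 0.00010715) = 1/2.2884 = 0.4370; α₂ = α₁·K2/[H⁺] = 4.682×10^-5
α₁ + 2α₂ = 0.4371
DIC = CA / (α₁ + 2α₂) = 1.19 / 0.4371 = 2.72 mmol/L

DIC = 2.72 mmol/L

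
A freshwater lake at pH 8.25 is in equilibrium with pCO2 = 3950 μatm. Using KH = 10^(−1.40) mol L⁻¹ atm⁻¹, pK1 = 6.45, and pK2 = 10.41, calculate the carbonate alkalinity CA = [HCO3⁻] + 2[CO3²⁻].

[CO2*] = KH · pCO2 = 10^(−1.40) × 3950×10^-6 = 1.573×10^-4 mol/L
α₀ = 1/(1 + K1/[H⁺] + K1K2/[H⁺]²) = 1/(1 + 10^+1.80 + 10^-0.36) = 0.01550
DIC = [CO2*]/α₀ = 1.573×10^-4 / 0.01550 = 10.15 mmol/L
CA = (α₁ + 2α₂)·DIC = (0.9777 + 2×0.006764) × 10.15 = 10.1 mmol/L

CA = 10.1 mmol/L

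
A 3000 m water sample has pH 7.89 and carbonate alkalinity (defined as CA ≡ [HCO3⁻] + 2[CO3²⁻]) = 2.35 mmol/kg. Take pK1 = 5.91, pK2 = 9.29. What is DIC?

CA = [HCO3⁻] + 2[CO3²⁻] = (α₁ + 2α₂)·DIC
At pH 7.89: [H⁺]/K1 = 10^-1.98 = 0.010471, K2/[H⁺] = 10^-1.40 = 0.039811
α₁ = 1/(1 + 0.010471 + 0.039811) = 1/1.0503 = 0.9521; α₂ = α₁·K2/[H⁺] = 0.03790
α₁ + 2α₂ = 1.0279
DIC = CA / (α₁ + 2α₂) = 2.35 / 1.0279 = 2.29 mmol/kg

DIC = 2.29 mmol/kg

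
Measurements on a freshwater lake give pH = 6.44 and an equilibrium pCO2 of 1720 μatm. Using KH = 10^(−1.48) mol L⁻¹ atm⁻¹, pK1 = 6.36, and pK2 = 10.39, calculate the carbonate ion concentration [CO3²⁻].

[CO2*] = KH · pCO2 = 10^(−1.48) × 1720×10^-6 = 5.695×10^-5 mol/L
α₀ = 1/(1 + K1/[H⁺] + K1K2/[H⁺]²) = 1/(1 + 10^+0.08 + 10^-3.87) = 0.4541
DIC = [CO2*]/α₀ = 5.695×10^-5 / 0.4541 = 0.1254 mmol/L
[CO3²⁻] = α₂·DIC; α₂ = 6.125×10^-5, so [CO3²⁻] = 6.125×10^-5 × 0.1254 = 7.68×10^-6 mmol/L = 0.00768 μmol/L

[CO3²⁻] = 0.00768 μmol/L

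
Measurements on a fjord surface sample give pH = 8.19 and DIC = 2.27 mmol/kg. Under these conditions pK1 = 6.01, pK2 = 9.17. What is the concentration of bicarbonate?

[HCO3⁻] = 2.04 mmol/kg

α₁ = 1 / (1 + [H⁺]/K1 + K2/[H⁺]) = 1 / (1 + 10^-2.18 + 10^-0.98)
   = 1 / (1 + 0.0066069 + 0.10471) = 1/1.1113 = 0.8998
[HCO3⁻] = α₁ × DIC = 0.8998 × 2.27 = 2.04 mmol/kg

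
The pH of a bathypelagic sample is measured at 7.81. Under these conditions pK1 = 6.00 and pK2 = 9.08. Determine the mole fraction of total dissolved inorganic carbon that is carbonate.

α₂ = 0.0502

α₂ = 1 / (1 + [H⁺]/K2 + [H⁺]²/(K1K2)) = 1 / (1 + 10^+1.27 + 10^-0.54)
   = 1 / (1 + 18.621 + 0.28840) = 1/19.909 = 0.05023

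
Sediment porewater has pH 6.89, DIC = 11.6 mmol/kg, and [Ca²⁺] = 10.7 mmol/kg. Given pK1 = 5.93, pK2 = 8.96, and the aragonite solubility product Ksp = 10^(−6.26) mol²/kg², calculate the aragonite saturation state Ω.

Ω = 1.72

α₂ = 1 / (1 + [H⁺]/K2 + [H⁺]²/(K1K2)) = 1 / (1 + 10^+2.07 + 10^+1.11)
   = 1 / (1 + 117.49 + 12.882) = 1/131.37 = 0.007612
[CO3²⁻] = α₂ × DIC = 0.007612 × 11.6 = 0.08830 mmol/kg
Ksp = 10^(−6.26) = 5.495×10^-7
Ω = [Ca²⁺][CO3²⁻]/Ksp = (10.7×10^-3)(8.830×10^-5) / 5.495×10^-7 = 1.72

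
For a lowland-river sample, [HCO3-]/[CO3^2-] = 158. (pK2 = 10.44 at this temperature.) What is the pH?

From K2 = [H⁺][CO3^2-]/[HCO3-]:  pH = pK2 − log₁₀([HCO3-]/[CO3^2-])
log₁₀(158) = +2.199
pH = 10.44 − (+2.199) = 8.24

pH = 8.24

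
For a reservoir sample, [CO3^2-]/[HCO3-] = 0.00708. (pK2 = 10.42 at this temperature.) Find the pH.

From K2 = [H⁺][CO3^2-]/[HCO3-]:  pH = pK2 + log₁₀([CO3^2-]/[HCO3-])
log₁₀(0.00708) = -2.150
pH = 10.42 + (-2.150) = 8.27

pH = 8.27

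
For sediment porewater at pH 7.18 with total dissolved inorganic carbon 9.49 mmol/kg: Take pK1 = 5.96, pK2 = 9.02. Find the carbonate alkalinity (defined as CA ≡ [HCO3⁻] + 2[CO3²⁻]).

CA = [HCO3⁻] + 2[CO3²⁻] = (α₁ + 2α₂)·DIC
At pH 7.18: [H⁺]/K1 = 10^-1.22 = 0.060256, K2/[H⁺] = 10^-1.84 = 0.014454
α₁ = 1/(1 + 0.060256 + 0.014454) = 1/1.0747 = 0.9305; α₂ = α₁·K2/[H⁺] = 0.01345
α₁ + 2α₂ = 0.9574
CA = 0.9574 × 9.49 = 9.09 mmol/kg

CA = 9.09 mmol/kg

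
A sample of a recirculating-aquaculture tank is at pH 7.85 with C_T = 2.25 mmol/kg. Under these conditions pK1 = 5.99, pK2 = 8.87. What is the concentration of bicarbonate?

α₁ = 1 / (1 + [H⁺]/K1 + K2/[H⁺]) = 1 / (1 + 10^-1.86 + 10^-1.02)
   = 1 / (1 + 0.013804 + 0.095499) = 1/1.1093 = 0.9015
[HCO3⁻] = α₁ × DIC = 0.9015 × 2.25 = 2.03 mmol/kg

[HCO3⁻] = 2.03 mmol/kg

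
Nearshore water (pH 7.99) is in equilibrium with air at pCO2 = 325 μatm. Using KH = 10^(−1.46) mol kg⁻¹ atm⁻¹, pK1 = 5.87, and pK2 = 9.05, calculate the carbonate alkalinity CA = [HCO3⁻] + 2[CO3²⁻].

[CO2*] = KH · pCO2 = 10^(−1.46) × 325×10^-6 = 1.127×10^-5 mol/kg
α₀ = 1/(1 + K1/[H⁺] + K1K2/[H⁺]²) = 1/(1 + 10^+2.12 + 10^+1.06) = 0.006930
DIC = [CO2*]/α₀ = 1.127×10^-5 / 0.006930 = 1.626 mmol/kg
CA = (α₁ + 2α₂)·DIC = (0.9135 + 2×0.07956) × 1.626 = 1.74 mmol/kg

CA = 1.74 mmol/kg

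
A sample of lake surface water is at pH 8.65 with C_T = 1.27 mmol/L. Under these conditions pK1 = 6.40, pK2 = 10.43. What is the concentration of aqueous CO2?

[CO2*] = 6.99 μmol/L

α₀ = 1 / (1 + K1/[H⁺] + K1K2/[H⁺]²) = 1 / (1 + 10^+2.25 + 10^+0.47)
   = 1 / (1 + 177.83 + 2.9512) = 1/181.78 = 0.005501
[CO2*] = α₀ × DIC = 0.005501 × 1.27 = 0.00699 mmol/L = 6.99 μmol/L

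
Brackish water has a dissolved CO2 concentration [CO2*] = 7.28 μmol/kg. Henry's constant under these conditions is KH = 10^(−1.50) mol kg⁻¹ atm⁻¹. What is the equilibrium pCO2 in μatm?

KH = 10^(−1.50) = 3.162×10^-2 mol kg⁻¹ atm⁻¹
pCO2 = [CO2*]/KH = 7.28×10^-6 / 3.162×10^-2 = 2.30×10^-4 atm = 230 μatm

pCO2 = 230 μatm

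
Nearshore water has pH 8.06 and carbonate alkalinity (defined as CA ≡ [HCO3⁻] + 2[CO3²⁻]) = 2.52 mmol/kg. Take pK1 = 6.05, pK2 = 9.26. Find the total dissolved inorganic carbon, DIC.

DIC = 2.40 mmol/kg

CA = [HCO3⁻] + 2[CO3²⁻] = (α₁ + 2α₂)·DIC
At pH 8.06: [H⁺]/K1 = 10^-2.01 = 0.0097724, K2/[H⁺] = 10^-1.20 = 0.063096
α₁ = 1/(1 + 0.0097724 + 0.063096) = 1/1.0729 = 0.9321; α₂ = α₁·K2/[H⁺] = 0.05881
α₁ + 2α₂ = 1.0497
DIC = CA / (α₁ + 2α₂) = 2.52 / 1.0497 = 2.40 mmol/kg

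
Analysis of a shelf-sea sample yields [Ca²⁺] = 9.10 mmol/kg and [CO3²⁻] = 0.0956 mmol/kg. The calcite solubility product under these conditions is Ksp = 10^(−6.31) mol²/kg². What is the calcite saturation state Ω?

Ω = 1.78

Ksp = 10^(−6.31) = 4.898×10^-7
Ω = [Ca²⁺][CO3²⁻]/Ksp = (9.10×10^-3)(0.0956×10^-3) / 4.898×10^-7 = 1.78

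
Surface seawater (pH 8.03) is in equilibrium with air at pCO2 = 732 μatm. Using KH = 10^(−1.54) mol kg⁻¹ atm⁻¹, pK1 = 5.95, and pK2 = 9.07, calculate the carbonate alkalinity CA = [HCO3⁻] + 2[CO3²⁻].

[CO2*] = KH · pCO2 = 10^(−1.54) × 732×10^-6 = 2.111×10^-5 mol/kg
α₀ = 1/(1 + K1/[H⁺] + K1K2/[H⁺]²) = 1/(1 + 10^+2.08 + 10^+1.04) = 0.007565
DIC = [CO2*]/α₀ = 2.111×10^-5 / 0.007565 = 2.791 mmol/kg
CA = (α₁ + 2α₂)·DIC = (0.9095 + 2×0.08295) × 2.791 = 3.00 mmol/kg

CA = 3.00 mmol/kg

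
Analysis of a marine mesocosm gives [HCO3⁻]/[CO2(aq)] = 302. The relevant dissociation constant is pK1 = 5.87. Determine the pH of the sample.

From K1 = [H⁺][HCO3⁻]/[CO2(aq)]:  pH = pK1 + log₁₀([HCO3⁻]/[CO2(aq)])
log₁₀(302) = +2.480
pH = 5.87 + (+2.480) = 8.35

pH = 8.35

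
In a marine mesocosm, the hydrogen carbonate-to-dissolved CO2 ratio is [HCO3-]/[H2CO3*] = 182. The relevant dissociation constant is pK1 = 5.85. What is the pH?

From K1 = [H⁺][HCO3-]/[H2CO3*]:  pH = pK1 + log₁₀([HCO3-]/[H2CO3*])
log₁₀(182) = +2.260
pH = 5.85 + (+2.260) = 8.11

pH = 8.11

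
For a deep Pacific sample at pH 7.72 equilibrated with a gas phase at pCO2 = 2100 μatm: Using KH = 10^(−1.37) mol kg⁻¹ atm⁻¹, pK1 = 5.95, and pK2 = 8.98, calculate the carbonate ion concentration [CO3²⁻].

[CO3²⁻] = 0.290 mmol/kg

[CO2*] = KH · pCO2 = 10^(−1.37) × 2100×10^-6 = 8.958×10^-5 mol/kg
α₀ = 1/(1 + K1/[H⁺] + K1K2/[H⁺]²) = 1/(1 + 10^+1.77 + 10^+0.51) = 0.01584
DIC = [CO2*]/α₀ = 8.958×10^-5 / 0.01584 = 5.654 mmol/kg
[CO3²⁻] = α₂·DIC; α₂ = 0.05127, so [CO3²⁻] = 0.05127 × 5.654 = 0.290 mmol/kg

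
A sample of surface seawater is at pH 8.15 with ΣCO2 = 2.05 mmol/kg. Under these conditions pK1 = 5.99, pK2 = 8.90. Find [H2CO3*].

[CO2*] = 12.0 μmol/kg

α₀ = 1 / (1 + K1/[H⁺] + K1K2/[H⁺]²) = 1 / (1 + 10^+2.16 + 10^+1.41)
   = 1 / (1 + 144.54 + 25.704) = 1/171.25 = 0.005839
[CO2*] = α₀ × DIC = 0.005839 × 2.05 = 0.0120 mmol/kg = 12.0 μmol/kg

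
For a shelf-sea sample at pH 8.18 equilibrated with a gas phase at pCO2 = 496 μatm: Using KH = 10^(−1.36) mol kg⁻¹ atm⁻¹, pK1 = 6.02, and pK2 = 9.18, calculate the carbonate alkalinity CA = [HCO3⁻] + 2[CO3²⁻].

CA = 3.76 mmol/kg

[CO2*] = KH · pCO2 = 10^(−1.36) × 496×10^-6 = 2.165×10^-5 mol/kg
α₀ = 1/(1 + K1/[H⁺] + K1K2/[H⁺]²) = 1/(1 + 10^+2.16 + 10^+1.16) = 0.006250
DIC = [CO2*]/α₀ = 2.165×10^-5 / 0.006250 = 3.464 mmol/kg
CA = (α₁ + 2α₂)·DIC = (0.9034 + 2×0.09034) × 3.464 = 3.76 mmol/kg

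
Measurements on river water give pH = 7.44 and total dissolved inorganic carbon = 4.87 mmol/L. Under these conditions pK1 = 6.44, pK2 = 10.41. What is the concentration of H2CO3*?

[CO2*] = 0.442 mmol/L

α₀ = 1 / (1 + K1/[H⁺] + K1K2/[H⁺]²) = 1 / (1 + 10^+1.00 + 10^-1.97)
   = 1 / (1 + 10.000 + 0.010715) = 1/11.011 = 0.09082
[CO2*] = α₀ × DIC = 0.09082 × 4.87 = 0.442 mmol/L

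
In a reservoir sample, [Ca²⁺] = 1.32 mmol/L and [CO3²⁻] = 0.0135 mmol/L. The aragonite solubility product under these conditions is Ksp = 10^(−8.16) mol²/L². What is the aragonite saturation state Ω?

Ω = 2.58

Ksp = 10^(−8.16) = 6.918×10^-9
Ω = [Ca²⁺][CO3²⁻]/Ksp = (1.32×10^-3)(0.0135×10^-3) / 6.918×10^-9 = 2.58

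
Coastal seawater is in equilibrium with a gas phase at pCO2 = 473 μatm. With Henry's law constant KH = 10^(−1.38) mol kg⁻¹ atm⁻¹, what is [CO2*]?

[CO2*] = 19.7 μmol/kg

KH = 10^(−1.38) = 4.169×10^-2 mol kg⁻¹ atm⁻¹
[CO2*] = KH · pCO2 = 4.169×10^-2 × 473×10^-6 atm = 1.97×10^-5 mol/kg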